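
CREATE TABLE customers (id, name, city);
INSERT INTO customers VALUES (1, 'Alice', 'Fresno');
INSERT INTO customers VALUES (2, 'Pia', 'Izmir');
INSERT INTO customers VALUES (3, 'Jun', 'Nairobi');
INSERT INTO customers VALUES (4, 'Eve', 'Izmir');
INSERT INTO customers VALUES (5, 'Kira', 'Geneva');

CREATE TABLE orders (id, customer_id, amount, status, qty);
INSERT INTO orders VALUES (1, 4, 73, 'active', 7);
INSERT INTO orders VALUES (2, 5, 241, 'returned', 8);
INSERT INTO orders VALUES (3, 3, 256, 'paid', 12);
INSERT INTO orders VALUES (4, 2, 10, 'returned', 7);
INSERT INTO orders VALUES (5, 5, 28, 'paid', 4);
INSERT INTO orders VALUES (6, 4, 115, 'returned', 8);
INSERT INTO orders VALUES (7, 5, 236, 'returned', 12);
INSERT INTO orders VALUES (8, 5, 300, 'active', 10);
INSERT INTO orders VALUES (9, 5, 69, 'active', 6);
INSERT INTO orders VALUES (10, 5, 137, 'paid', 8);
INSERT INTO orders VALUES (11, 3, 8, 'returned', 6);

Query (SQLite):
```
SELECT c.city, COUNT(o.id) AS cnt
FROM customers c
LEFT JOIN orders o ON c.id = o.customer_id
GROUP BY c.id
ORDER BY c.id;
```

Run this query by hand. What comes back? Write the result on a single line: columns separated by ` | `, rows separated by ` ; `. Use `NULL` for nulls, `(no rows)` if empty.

LEFT JOIN keeps every customers row; unmatched ones get NULL for orders columns.
Group by customers.id and compute COUNT(o.id). COUNT(col) of an all-NULL group is 0.
  1: ids {—} → COUNT(o.id)=0
  2: ids {4} → COUNT(o.id)=1
  3: ids {3, 11} → COUNT(o.id)=2
  4: ids {1, 6} → COUNT(o.id)=2
  5: ids {2, 5, 7, 8, 9, 10} → COUNT(o.id)=6

Fresno | 0 ; Izmir | 1 ; Nairobi | 2 ; Izmir | 2 ; Geneva | 6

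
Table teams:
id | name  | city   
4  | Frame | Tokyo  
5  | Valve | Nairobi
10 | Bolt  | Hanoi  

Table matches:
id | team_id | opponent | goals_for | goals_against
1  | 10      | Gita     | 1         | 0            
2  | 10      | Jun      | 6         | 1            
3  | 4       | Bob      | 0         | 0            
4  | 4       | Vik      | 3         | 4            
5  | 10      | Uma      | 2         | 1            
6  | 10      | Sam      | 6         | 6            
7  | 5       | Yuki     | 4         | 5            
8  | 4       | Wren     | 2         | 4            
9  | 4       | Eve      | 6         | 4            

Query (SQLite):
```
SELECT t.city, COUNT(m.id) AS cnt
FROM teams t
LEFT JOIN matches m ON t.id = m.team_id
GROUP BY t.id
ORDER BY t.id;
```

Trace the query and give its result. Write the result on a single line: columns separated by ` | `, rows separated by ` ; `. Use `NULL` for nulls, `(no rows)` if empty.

Tokyo | 4 ; Nairobi | 1 ; Hanoi | 4

LEFT JOIN keeps every teams row; unmatched ones get NULL for matches columns.
Group by teams.id and compute COUNT(m.id). COUNT(col) of an all-NULL group is 0.
  4: ids {3, 4, 8, 9} → COUNT(m.id)=4
  5: ids {7} → COUNT(m.id)=1
  10: ids {1, 2, 5, 6} → COUNT(m.id)=4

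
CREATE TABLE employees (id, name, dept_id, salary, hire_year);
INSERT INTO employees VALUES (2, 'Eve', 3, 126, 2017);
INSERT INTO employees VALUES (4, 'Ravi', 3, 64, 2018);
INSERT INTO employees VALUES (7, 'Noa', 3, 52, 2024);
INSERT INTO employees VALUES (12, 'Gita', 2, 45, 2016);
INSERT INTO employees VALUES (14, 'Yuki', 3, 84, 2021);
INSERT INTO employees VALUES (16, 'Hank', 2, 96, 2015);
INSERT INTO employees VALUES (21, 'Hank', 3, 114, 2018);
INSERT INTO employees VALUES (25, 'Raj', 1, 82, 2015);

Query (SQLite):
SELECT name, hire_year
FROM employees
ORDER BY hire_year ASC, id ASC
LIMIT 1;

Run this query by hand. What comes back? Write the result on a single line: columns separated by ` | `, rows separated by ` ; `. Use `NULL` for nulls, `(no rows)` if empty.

Hank | 2015

Sort by hire_year asc, tiebreak id asc: (2015, id=16), (2015, id=25), (2016, id=12), (2017, id=2) …. Take first 1.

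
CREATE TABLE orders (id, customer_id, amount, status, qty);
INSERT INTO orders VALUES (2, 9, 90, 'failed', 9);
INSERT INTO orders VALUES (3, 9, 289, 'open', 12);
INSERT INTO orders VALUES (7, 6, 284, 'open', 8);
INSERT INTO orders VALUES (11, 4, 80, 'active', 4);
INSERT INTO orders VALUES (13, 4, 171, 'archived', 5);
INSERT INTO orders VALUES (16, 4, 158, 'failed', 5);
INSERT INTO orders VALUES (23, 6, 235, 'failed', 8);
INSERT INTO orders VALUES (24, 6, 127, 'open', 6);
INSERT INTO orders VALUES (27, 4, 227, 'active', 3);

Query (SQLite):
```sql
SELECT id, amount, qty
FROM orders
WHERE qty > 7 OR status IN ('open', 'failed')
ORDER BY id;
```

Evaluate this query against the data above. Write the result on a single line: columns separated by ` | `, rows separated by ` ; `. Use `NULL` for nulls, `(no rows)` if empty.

2 | 90 | 9 ; 3 | 289 | 12 ; 7 | 284 | 8 ; 16 | 158 | 5 ; 23 | 235 | 8 ; 24 | 127 | 6

qty > 7: ids {2, 3, 7, 23}
status IN ('open', 'failed'): ids {2, 3, 7, 16, 23, 24}
Combine with OR.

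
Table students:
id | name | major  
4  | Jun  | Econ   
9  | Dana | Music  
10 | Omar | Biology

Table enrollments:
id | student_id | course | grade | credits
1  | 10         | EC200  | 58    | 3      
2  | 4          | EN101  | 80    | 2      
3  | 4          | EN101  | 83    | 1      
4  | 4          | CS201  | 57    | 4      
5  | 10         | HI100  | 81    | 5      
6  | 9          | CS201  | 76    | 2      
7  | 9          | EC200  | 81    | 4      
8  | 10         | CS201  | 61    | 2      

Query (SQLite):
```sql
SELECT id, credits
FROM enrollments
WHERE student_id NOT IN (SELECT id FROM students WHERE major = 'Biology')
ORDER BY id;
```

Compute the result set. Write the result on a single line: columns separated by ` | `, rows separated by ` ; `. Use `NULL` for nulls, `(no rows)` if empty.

2 | 2 ; 3 | 1 ; 4 | 4 ; 6 | 2 ; 7 | 4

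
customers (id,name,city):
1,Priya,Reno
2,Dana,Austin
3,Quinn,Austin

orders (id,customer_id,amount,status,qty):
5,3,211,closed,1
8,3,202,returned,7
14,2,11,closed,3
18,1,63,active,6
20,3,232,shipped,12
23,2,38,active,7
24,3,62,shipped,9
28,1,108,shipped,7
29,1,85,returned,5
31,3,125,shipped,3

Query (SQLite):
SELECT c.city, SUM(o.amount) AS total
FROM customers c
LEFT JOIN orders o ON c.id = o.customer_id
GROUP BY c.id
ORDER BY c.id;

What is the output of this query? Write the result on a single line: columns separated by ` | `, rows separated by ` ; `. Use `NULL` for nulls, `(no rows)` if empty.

LEFT JOIN keeps every customers row; unmatched ones get NULL for orders columns.
Group by customers.id and compute SUM(o.amount). SUM over an all-NULL group is NULL.
  1: ids {18, 28, 29} → SUM(o.amount)=256
  2: ids {14, 23} → SUM(o.amount)=49
  3: ids {5, 8, 20, 24, 31} → SUM(o.amount)=832

Reno | 256 ; Austin | 49 ; Austin | 832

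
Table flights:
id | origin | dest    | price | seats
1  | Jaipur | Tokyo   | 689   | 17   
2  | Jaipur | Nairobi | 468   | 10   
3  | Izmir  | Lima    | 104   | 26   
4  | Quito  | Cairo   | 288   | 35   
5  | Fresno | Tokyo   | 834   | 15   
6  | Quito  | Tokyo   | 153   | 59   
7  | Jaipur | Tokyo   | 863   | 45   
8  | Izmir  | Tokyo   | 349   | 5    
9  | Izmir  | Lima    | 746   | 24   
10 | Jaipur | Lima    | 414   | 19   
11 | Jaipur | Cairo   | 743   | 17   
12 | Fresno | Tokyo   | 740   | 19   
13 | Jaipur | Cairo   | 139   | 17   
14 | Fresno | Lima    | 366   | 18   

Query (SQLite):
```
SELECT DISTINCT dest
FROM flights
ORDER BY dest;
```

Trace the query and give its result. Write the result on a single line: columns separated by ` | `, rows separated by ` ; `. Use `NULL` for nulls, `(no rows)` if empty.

Collect distinct dest values from flights.

Cairo ; Lima ; Nairobi ; Tokyo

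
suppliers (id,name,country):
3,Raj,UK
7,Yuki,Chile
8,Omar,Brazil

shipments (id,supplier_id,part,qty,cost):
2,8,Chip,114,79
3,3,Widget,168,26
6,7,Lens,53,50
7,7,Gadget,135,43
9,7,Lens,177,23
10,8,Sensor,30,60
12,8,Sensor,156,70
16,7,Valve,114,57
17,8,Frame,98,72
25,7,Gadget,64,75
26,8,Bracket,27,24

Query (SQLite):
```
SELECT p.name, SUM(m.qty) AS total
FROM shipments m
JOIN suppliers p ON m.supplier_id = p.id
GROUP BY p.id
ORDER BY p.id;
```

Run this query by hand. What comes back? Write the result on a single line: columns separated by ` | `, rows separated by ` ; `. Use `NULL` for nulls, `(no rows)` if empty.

Raj | 168 ; Yuki | 543 ; Omar | 425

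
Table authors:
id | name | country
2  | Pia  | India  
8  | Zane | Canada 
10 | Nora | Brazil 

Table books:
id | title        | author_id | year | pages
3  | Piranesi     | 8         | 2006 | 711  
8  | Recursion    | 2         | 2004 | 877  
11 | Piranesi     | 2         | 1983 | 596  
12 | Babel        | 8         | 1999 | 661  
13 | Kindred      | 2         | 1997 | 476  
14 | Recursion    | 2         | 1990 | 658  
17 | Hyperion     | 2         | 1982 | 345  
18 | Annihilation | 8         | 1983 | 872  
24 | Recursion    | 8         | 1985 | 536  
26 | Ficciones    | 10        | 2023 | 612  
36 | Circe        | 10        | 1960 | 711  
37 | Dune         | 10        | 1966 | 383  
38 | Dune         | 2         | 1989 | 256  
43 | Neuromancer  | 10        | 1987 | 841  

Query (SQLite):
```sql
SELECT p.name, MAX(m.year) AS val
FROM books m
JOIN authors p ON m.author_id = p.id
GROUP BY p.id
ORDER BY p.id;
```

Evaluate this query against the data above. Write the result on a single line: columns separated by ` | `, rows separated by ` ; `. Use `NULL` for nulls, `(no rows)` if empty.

Pia | 2004 ; Zane | 2006 ; Nora | 2023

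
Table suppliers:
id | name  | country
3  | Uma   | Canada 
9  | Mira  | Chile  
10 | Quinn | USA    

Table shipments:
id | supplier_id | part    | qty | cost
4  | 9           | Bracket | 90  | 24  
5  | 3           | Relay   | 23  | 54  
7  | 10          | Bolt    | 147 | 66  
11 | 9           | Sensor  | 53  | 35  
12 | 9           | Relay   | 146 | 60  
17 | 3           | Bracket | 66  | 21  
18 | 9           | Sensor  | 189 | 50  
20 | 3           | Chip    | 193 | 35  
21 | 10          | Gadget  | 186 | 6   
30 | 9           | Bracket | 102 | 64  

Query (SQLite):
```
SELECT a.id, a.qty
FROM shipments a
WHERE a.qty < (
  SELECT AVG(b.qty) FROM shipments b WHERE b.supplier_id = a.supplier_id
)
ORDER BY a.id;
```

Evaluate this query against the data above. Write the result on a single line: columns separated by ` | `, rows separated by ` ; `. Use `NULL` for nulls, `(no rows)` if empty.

4 | 90 ; 5 | 23 ; 7 | 147 ; 11 | 53 ; 17 | 66 ; 30 | 102

For each shipments row a, compute AVG(qty) over rows sharing a.supplier_id.
Keep row a if a.qty < that per-group AVG.
  supplier_id=3: AVG(qty) = 94.0
  supplier_id=9: AVG(qty) = 116.0
  supplier_id=10: AVG(qty) = 166.5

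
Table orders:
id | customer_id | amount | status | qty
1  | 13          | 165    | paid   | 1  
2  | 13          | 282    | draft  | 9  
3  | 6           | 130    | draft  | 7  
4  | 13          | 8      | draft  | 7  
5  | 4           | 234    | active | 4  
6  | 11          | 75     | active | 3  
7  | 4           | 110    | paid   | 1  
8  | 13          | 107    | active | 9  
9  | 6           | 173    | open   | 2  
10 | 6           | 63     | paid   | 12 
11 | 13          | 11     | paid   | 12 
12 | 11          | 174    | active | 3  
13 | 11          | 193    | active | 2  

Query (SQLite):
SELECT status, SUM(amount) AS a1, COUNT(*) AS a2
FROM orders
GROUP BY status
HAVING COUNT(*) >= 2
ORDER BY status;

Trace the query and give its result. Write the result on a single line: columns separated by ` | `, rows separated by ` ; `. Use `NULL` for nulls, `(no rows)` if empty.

active | 783 | 5 ; draft | 420 | 3 ; paid | 349 | 4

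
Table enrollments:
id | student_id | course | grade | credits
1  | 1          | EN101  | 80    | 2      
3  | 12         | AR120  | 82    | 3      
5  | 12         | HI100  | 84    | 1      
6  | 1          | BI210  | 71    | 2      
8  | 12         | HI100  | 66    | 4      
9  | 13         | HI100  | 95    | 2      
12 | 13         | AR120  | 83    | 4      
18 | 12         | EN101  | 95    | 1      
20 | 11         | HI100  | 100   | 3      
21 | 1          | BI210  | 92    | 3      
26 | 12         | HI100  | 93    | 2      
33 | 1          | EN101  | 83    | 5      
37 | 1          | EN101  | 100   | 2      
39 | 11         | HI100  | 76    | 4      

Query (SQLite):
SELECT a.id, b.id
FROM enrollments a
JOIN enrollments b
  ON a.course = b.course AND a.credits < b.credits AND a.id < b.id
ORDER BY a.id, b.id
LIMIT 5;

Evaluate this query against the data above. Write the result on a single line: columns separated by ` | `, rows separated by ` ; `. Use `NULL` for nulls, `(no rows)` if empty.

Pairs (a,b) with same course, a.credits < b.credits, a.id < b.id.
course groups: AR120:{3,12} BI210:{6,21} EN101:{1,18,33,37} HI100:{5,8,9,20,26,39}
Ordered by (a.id, b.id); first 5.

1 | 33 ; 3 | 12 ; 5 | 8 ; 5 | 9 ; 5 | 20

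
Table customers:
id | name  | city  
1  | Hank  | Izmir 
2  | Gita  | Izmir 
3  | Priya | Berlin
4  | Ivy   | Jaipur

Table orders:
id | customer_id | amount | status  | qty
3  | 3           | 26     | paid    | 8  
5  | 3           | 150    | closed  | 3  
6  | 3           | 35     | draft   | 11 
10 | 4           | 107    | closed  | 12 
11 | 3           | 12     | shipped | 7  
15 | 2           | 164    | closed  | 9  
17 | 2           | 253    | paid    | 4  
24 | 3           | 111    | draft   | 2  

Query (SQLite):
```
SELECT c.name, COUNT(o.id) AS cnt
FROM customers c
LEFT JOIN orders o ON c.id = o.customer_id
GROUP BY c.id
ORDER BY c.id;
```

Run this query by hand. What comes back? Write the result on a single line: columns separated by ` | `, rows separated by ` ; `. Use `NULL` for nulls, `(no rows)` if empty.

Hank | 0 ; Gita | 2 ; Priya | 5 ; Ivy | 1

LEFT JOIN keeps every customers row; unmatched ones get NULL for orders columns.
Group by customers.id and compute COUNT(o.id). COUNT(col) of an all-NULL group is 0.
  1: ids {—} → COUNT(o.id)=0
  2: ids {15, 17} → COUNT(o.id)=2
  3: ids {3, 5, 6, 11, 24} → COUNT(o.id)=5
  4: ids {10} → COUNT(o.id)=1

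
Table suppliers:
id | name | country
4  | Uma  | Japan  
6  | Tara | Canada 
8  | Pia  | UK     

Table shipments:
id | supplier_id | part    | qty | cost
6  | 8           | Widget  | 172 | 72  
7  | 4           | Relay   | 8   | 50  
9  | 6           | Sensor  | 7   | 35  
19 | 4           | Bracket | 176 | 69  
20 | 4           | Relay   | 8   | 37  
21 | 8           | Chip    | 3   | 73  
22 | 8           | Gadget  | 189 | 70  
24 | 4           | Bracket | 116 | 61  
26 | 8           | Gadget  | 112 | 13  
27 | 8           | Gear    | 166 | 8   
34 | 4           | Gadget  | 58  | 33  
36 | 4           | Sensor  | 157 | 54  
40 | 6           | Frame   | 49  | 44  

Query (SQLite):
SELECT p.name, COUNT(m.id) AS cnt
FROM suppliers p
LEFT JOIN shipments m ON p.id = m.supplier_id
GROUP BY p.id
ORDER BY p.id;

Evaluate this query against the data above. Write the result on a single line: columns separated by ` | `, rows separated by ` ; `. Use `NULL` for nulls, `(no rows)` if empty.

Uma | 6 ; Tara | 2 ; Pia | 5

LEFT JOIN keeps every suppliers row; unmatched ones get NULL for shipments columns.
Group by suppliers.id and compute COUNT(m.id). COUNT(col) of an all-NULL group is 0.
  4: ids {7, 19, 20, 24, 34, 36} → COUNT(m.id)=6
  6: ids {9, 40} → COUNT(m.id)=2
  8: ids {6, 21, 22, 26, 27} → COUNT(m.id)=5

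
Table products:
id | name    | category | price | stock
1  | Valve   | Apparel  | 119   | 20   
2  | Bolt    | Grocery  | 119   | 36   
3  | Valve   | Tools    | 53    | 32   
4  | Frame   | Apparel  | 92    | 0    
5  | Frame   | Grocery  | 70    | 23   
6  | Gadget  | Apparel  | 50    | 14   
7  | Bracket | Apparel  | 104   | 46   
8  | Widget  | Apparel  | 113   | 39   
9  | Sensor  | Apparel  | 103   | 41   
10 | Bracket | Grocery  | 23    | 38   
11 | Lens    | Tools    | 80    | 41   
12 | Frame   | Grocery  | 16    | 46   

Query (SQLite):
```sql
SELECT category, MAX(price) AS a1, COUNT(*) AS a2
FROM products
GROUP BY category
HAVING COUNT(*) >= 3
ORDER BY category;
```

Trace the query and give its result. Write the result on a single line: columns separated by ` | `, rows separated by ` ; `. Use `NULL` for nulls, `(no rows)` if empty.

Group products by category.
Per group compute: MAX(price), COUNT(*).
HAVING: drop groups with fewer than 3 rows.
  Apparel: ids {1, 4, 6, 7, 8, 9} → MAX(price)=119, COUNT(*)=6
  Grocery: ids {2, 5, 10, 12} → MAX(price)=119, COUNT(*)=4
  Tools: ids {3, 11} → MAX(price)=80, COUNT(*)=2

Apparel | 119 | 6 ; Grocery | 119 | 4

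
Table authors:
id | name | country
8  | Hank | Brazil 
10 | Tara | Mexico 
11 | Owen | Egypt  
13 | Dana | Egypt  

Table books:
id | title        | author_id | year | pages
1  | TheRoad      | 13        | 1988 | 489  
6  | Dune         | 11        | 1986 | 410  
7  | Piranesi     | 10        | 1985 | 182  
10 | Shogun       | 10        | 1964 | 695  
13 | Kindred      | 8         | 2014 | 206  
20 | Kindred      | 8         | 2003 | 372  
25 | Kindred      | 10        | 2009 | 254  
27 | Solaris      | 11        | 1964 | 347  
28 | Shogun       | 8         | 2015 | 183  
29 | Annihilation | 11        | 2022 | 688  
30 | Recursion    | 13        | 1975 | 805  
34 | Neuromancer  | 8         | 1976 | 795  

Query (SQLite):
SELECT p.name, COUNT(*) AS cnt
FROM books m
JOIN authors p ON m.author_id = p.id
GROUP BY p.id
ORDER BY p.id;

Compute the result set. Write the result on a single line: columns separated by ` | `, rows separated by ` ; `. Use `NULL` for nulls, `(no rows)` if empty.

Hank | 4 ; Tara | 3 ; Owen | 3 ; Dana | 2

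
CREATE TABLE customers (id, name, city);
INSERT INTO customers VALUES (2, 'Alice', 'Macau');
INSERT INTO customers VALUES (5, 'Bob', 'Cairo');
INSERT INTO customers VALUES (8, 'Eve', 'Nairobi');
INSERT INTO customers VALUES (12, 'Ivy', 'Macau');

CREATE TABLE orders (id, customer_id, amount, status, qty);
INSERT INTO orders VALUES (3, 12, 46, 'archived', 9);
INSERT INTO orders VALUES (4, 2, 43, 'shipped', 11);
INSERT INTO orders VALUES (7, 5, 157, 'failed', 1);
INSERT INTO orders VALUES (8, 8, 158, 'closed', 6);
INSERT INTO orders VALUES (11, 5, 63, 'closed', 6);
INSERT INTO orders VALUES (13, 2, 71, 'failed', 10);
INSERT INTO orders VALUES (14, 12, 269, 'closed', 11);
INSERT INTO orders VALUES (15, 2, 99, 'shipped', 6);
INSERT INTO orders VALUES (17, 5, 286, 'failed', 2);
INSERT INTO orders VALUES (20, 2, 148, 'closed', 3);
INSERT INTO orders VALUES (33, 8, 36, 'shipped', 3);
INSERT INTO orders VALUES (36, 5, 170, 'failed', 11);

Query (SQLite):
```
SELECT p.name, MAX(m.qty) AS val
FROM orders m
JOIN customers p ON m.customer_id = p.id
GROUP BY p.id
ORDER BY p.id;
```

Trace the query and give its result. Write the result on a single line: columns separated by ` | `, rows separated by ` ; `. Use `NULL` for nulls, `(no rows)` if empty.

Join each orders row to its customers via customer_id.
Group joined rows by customers.id; compute MAX(m.qty) per group.
  2: ids {4, 13, 15, 20} → MAX(m.qty)=11
  5: ids {7, 11, 17, 36} → MAX(m.qty)=11
  8: ids {8, 33} → MAX(m.qty)=6
  12: ids {3, 14} → MAX(m.qty)=11

Alice | 11 ; Bob | 11 ; Eve | 6 ; Ivy | 11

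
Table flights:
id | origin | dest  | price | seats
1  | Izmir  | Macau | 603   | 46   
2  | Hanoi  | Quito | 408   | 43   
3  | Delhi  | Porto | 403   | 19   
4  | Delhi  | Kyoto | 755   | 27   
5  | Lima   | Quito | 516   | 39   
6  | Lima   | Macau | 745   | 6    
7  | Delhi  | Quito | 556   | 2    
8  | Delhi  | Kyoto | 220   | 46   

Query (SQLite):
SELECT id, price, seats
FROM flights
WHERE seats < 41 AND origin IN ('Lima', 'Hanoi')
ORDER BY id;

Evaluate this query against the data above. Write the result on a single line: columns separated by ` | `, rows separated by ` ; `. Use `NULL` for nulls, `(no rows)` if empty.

seats < 41: ids {3, 4, 5, 6, 7}
origin IN ('Lima', 'Hanoi'): ids {2, 5, 6}
Combine with AND.

5 | 516 | 39 ; 6 | 745 | 6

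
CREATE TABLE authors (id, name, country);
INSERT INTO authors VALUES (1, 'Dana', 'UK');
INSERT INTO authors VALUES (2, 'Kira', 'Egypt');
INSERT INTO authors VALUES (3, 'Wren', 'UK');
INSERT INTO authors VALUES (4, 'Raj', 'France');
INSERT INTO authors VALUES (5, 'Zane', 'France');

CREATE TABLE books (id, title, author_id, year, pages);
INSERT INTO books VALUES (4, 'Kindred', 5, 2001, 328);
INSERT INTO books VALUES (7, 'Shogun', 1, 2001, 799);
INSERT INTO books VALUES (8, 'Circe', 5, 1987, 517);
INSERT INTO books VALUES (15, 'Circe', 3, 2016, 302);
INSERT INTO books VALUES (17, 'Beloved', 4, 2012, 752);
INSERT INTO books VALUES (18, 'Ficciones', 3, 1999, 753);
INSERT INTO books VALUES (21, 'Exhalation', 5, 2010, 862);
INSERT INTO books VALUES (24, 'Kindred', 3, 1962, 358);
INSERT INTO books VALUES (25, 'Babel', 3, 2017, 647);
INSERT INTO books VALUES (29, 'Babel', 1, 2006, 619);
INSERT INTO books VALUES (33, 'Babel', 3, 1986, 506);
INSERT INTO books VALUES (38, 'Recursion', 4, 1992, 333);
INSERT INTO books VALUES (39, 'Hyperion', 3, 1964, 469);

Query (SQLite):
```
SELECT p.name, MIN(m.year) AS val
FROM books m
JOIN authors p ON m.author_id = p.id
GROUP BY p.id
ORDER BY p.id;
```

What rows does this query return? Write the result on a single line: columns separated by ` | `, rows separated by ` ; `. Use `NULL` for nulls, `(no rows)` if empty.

Join each books row to its authors via author_id.
Group joined rows by authors.id; compute MIN(m.year) per group.
  1: ids {7, 29} → MIN(m.year)=2001
  3: ids {15, 18, 24, 25, 33, 39} → MIN(m.year)=1962
  4: ids {17, 38} → MIN(m.year)=1992
  5: ids {4, 8, 21} → MIN(m.year)=1987

Dana | 2001 ; Wren | 1962 ; Raj | 1992 ; Zane | 1987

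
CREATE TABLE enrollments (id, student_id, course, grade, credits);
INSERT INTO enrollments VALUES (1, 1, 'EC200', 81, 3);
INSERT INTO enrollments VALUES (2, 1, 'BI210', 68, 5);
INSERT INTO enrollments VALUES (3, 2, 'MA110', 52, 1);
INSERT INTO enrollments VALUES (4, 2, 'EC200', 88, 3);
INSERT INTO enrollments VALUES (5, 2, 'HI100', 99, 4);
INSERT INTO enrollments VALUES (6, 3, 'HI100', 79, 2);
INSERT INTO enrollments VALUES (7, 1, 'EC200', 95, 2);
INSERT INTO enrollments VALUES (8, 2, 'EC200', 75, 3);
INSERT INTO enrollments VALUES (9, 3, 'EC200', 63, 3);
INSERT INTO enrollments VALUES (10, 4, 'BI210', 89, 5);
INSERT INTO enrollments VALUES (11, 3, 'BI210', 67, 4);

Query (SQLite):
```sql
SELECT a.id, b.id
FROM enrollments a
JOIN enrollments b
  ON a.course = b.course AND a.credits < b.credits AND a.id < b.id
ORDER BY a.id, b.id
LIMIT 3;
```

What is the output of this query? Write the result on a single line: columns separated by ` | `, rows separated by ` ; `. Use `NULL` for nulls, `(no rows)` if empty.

7 | 8 ; 7 | 9

Pairs (a,b) with same course, a.credits < b.credits, a.id < b.id.
course groups: BI210:{2,10,11} EC200:{1,4,7,8,9} HI100:{5,6} MA110:{3}
Ordered by (a.id, b.id); first 3.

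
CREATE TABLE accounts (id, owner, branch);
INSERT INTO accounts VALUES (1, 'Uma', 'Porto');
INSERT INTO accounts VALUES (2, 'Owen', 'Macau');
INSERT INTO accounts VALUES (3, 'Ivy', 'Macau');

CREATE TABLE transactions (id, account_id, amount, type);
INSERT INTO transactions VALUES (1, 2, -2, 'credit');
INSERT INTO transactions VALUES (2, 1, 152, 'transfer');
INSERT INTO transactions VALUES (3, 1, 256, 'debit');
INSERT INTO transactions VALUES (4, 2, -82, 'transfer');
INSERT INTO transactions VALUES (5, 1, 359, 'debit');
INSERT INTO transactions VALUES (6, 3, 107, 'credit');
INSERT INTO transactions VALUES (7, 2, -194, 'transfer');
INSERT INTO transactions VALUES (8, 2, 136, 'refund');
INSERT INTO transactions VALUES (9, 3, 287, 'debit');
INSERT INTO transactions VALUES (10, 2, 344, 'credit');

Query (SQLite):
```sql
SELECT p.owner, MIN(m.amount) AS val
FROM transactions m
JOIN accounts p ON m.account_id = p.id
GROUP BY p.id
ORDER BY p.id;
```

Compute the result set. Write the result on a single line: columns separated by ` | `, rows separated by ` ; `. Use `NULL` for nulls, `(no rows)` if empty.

Join each transactions row to its accounts via account_id.
Group joined rows by accounts.id; compute MIN(m.amount) per group.
  1: ids {2, 3, 5} → MIN(m.amount)=152
  2: ids {1, 4, 7, 8, 10} → MIN(m.amount)=-194
  3: ids {6, 9} → MIN(m.amount)=107

Uma | 152 ; Owen | -194 ; Ivy | 107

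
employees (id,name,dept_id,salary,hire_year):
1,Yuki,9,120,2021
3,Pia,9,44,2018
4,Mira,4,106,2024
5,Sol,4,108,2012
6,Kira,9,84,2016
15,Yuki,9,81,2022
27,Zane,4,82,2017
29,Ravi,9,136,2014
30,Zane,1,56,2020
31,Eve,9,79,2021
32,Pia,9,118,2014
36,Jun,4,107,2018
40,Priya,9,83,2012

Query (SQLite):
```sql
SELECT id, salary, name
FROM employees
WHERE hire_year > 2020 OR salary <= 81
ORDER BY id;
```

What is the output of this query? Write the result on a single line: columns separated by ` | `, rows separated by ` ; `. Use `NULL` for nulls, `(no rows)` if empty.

1 | 120 | Yuki ; 3 | 44 | Pia ; 4 | 106 | Mira ; 15 | 81 | Yuki ; 30 | 56 | Zane ; 31 | 79 | Eve

hire_year > 2020: ids {1, 4, 15, 31}
salary <= 81: ids {3, 15, 30, 31}
Combine with OR.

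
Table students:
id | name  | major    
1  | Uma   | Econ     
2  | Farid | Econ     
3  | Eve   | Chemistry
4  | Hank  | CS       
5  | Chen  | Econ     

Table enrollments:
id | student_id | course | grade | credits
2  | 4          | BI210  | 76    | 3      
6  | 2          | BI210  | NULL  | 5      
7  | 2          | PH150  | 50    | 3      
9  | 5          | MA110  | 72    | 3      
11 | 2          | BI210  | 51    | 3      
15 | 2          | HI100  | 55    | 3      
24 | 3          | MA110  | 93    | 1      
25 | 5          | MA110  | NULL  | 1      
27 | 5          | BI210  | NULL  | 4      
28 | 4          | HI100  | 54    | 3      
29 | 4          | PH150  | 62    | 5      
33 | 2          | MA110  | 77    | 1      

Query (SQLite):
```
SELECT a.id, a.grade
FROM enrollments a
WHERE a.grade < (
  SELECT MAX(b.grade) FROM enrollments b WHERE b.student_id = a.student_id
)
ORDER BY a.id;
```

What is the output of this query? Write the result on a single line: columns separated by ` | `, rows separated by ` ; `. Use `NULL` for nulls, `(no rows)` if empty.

7 | 50 ; 11 | 51 ; 15 | 55 ; 28 | 54 ; 29 | 62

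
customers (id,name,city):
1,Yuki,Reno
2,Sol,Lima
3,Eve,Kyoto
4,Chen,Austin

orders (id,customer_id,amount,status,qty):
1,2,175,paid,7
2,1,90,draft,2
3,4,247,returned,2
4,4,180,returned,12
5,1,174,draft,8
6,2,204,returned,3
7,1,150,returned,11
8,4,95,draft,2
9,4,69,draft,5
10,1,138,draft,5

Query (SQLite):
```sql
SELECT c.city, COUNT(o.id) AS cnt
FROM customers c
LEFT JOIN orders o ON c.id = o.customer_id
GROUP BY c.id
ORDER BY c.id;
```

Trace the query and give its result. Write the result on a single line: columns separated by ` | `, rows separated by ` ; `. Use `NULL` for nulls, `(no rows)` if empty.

Reno | 4 ; Lima | 2 ; Kyoto | 0 ; Austin | 4

LEFT JOIN keeps every customers row; unmatched ones get NULL for orders columns.
Group by customers.id and compute COUNT(o.id). COUNT(col) of an all-NULL group is 0.
  1: ids {2, 5, 7, 10} → COUNT(o.id)=4
  2: ids {1, 6} → COUNT(o.id)=2
  3: ids {—} → COUNT(o.id)=0
  4: ids {3, 4, 8, 9} → COUNT(o.id)=4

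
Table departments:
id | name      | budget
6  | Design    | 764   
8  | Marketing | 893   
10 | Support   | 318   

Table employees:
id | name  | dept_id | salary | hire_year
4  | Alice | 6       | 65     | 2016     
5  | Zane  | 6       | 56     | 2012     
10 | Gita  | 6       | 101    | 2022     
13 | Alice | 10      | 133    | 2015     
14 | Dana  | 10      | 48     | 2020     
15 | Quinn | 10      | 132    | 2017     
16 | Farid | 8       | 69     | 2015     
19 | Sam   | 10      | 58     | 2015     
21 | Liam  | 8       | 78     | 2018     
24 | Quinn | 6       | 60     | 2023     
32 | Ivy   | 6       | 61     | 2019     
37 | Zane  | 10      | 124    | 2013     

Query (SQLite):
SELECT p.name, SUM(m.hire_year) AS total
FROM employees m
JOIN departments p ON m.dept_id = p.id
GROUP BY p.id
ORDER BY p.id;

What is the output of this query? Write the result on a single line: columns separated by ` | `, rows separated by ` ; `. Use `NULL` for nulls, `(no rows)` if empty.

Join each employees row to its departments via dept_id.
Group joined rows by departments.id; compute SUM(m.hire_year) per group.
  6: ids {4, 5, 10, 24, 32} → SUM(m.hire_year)=10092
  8: ids {16, 21} → SUM(m.hire_year)=4033
  10: ids {13, 14, 15, 19, 37} → SUM(m.hire_year)=10080

Design | 10092 ; Marketing | 4033 ; Support | 10080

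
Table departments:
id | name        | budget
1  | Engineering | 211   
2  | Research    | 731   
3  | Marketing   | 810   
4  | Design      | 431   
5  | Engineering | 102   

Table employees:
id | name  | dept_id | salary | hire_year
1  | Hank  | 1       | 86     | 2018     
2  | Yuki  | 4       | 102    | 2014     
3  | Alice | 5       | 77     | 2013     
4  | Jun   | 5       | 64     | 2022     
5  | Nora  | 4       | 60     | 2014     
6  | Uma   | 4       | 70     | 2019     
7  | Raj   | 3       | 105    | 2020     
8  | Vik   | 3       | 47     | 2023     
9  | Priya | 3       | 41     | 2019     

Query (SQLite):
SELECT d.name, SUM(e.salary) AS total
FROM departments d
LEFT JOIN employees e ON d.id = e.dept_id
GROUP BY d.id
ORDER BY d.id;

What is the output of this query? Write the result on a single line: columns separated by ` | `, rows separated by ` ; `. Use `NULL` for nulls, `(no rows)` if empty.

LEFT JOIN keeps every departments row; unmatched ones get NULL for employees columns.
Group by departments.id and compute SUM(e.salary). SUM over an all-NULL group is NULL.
  1: ids {1} → SUM(e.salary)=86
  2: ids {—} → SUM(e.salary)=NULL
  3: ids {7, 8, 9} → SUM(e.salary)=193
  4: ids {2, 5, 6} → SUM(e.salary)=232
  5: ids {3, 4} → SUM(e.salary)=141

Engineering | 86 ; Research | NULL ; Marketing | 193 ; Design | 232 ; Engineering | 141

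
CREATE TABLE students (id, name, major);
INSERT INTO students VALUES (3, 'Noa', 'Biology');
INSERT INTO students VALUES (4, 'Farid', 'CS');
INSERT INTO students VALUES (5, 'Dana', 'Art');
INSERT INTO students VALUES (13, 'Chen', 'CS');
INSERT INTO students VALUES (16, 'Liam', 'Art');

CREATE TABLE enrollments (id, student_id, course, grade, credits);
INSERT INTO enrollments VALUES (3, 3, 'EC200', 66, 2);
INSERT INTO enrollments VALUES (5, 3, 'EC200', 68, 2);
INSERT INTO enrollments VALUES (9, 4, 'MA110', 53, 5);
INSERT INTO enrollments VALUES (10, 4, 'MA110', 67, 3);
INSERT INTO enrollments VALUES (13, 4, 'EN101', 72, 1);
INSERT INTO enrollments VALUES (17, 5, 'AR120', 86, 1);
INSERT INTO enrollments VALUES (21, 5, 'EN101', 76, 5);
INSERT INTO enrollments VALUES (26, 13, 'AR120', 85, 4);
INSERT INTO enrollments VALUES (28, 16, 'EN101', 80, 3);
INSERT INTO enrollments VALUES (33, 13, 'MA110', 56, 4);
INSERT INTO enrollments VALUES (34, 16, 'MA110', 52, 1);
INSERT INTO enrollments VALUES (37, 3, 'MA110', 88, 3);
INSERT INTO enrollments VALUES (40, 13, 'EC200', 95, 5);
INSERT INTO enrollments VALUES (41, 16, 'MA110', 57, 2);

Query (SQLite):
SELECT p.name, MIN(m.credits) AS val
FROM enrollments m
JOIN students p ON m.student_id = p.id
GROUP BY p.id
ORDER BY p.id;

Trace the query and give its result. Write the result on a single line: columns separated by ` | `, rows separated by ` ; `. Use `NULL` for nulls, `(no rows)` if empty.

Noa | 2 ; Farid | 1 ; Dana | 1 ; Chen | 4 ; Liam | 1

Join each enrollments row to its students via student_id.
Group joined rows by students.id; compute MIN(m.credits) per group.
  3: ids {3, 5, 37} → MIN(m.credits)=2
  4: ids {9, 10, 13} → MIN(m.credits)=1
  5: ids {17, 21} → MIN(m.credits)=1
  13: ids {26, 33, 40} → MIN(m.credits)=4
  16: ids {28, 34, 41} → MIN(m.credits)=1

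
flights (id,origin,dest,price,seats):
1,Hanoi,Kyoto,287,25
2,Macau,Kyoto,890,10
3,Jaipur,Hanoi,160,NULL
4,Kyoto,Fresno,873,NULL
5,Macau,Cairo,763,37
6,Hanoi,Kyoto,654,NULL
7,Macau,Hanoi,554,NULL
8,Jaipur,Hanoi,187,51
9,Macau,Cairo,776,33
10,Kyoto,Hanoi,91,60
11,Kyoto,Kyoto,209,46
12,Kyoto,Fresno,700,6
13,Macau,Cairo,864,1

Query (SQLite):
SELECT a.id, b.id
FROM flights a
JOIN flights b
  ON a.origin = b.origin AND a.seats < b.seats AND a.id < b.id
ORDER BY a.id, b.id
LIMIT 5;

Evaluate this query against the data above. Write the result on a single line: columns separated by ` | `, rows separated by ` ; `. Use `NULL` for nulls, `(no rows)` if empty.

Pairs (a,b) with same origin, a.seats < b.seats, a.id < b.id.
origin groups: Hanoi:{1,6} Jaipur:{3,8} Kyoto:{4,10,11,12} Macau:{2,5,7,9,13}
Ordered by (a.id, b.id); first 5.

2 | 5 ; 2 | 9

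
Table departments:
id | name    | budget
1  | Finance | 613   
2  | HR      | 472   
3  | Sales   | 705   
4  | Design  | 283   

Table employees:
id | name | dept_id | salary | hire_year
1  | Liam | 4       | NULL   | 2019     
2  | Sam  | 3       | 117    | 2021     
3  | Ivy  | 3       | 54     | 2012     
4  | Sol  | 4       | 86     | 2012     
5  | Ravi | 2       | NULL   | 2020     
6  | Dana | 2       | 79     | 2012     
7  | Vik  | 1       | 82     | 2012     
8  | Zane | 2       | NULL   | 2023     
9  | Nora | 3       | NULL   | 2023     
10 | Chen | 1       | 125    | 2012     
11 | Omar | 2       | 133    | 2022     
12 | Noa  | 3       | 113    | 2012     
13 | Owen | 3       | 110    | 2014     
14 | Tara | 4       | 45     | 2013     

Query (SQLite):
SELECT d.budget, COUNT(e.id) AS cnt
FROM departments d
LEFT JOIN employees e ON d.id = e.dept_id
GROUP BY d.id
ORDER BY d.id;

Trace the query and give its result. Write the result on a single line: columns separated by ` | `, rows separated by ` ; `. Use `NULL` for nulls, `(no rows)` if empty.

LEFT JOIN keeps every departments row; unmatched ones get NULL for employees columns.
Group by departments.id and compute COUNT(e.id). COUNT(col) of an all-NULL group is 0.
  1: ids {7, 10} → COUNT(e.id)=2
  2: ids {5, 6, 8, 11} → COUNT(e.id)=4
  3: ids {2, 3, 9, 12, 13} → COUNT(e.id)=5
  4: ids {1, 4, 14} → COUNT(e.id)=3

613 | 2 ; 472 | 4 ; 705 | 5 ; 283 | 3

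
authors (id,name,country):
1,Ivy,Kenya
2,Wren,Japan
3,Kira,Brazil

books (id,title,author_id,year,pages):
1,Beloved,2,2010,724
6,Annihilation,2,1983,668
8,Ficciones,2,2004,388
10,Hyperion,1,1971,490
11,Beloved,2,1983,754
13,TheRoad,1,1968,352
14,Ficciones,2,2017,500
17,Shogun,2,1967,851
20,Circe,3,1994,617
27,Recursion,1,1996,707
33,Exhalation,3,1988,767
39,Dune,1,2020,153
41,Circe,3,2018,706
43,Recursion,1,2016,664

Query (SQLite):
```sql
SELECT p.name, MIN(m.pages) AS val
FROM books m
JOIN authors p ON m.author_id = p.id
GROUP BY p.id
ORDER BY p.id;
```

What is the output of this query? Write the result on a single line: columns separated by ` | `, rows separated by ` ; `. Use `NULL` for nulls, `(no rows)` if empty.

Join each books row to its authors via author_id.
Group joined rows by authors.id; compute MIN(m.pages) per group.
  1: ids {10, 13, 27, 39, 43} → MIN(m.pages)=153
  2: ids {1, 6, 8, 11, 14, 17} → MIN(m.pages)=388
  3: ids {20, 33, 41} → MIN(m.pages)=617

Ivy | 153 ; Wren | 388 ; Kira | 617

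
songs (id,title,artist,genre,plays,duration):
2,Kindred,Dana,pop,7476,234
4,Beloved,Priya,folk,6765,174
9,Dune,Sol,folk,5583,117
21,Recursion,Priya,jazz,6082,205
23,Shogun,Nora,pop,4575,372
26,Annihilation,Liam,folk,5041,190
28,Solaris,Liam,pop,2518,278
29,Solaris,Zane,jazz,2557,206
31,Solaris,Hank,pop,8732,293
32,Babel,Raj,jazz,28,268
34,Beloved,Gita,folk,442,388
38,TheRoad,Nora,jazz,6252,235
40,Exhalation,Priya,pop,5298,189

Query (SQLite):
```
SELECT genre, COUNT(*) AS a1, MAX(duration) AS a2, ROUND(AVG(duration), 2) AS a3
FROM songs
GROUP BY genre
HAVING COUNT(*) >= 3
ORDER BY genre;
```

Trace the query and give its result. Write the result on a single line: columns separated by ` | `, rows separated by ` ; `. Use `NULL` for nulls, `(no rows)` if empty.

Group songs by genre.
Per group compute: COUNT(*), MAX(duration), ROUND(AVG(duration), 2).
HAVING: drop groups with fewer than 3 rows.
  folk: ids {4, 9, 26, 34} → COUNT(*)=4, MAX(duration)=388, ROUND(AVG(duration), 2)=217.25
  jazz: ids {21, 29, 32, 38} → COUNT(*)=4, MAX(duration)=268, ROUND(AVG(duration), 2)=228.5
  pop: ids {2, 23, 28, 31, 40} → COUNT(*)=5, MAX(duration)=372, ROUND(AVG(duration), 2)=273.2

folk | 4 | 388 | 217.25 ; jazz | 4 | 268 | 228.5 ; pop | 5 | 372 | 273.2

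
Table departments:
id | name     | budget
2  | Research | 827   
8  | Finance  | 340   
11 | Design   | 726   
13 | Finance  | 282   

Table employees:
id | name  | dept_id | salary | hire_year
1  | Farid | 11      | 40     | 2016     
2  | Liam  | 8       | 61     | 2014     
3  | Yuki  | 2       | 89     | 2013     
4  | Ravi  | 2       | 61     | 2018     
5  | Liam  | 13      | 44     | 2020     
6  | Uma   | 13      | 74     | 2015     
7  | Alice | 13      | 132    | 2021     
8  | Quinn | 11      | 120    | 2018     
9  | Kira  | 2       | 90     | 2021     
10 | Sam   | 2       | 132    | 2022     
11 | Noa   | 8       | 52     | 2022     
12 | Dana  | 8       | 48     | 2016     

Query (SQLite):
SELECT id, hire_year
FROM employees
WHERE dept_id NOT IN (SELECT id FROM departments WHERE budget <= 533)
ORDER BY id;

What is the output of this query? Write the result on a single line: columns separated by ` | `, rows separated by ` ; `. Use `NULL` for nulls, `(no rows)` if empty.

Inner query: departments.id where budget <= 533.
Outer: keep employees rows whose dept_id is not in that set.
Inner query → {8, 13}

1 | 2016 ; 3 | 2013 ; 4 | 2018 ; 8 | 2018 ; 9 | 2021 ; 10 | 2022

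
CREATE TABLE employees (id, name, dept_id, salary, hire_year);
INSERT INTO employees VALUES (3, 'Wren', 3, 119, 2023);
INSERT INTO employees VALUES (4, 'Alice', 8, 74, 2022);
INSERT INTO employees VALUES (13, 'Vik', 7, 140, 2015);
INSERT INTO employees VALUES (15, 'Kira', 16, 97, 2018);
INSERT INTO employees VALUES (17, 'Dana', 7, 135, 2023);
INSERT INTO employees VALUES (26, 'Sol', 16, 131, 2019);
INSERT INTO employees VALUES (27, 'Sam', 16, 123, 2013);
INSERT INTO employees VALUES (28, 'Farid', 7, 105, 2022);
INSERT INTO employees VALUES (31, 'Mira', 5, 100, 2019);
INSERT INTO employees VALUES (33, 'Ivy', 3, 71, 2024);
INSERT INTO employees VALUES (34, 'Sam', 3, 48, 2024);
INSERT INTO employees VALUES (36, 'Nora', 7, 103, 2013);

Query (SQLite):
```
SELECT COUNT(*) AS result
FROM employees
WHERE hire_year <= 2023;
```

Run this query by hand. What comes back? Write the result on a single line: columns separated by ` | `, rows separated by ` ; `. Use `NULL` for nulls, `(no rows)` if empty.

Rows where hire_year <= 2023 → hire_year values: [2023, 2022, 2015, 2018, 2023, 2019, 2013, 2022, 2019, 2013].
COUNT(*) counts rows → 10.

10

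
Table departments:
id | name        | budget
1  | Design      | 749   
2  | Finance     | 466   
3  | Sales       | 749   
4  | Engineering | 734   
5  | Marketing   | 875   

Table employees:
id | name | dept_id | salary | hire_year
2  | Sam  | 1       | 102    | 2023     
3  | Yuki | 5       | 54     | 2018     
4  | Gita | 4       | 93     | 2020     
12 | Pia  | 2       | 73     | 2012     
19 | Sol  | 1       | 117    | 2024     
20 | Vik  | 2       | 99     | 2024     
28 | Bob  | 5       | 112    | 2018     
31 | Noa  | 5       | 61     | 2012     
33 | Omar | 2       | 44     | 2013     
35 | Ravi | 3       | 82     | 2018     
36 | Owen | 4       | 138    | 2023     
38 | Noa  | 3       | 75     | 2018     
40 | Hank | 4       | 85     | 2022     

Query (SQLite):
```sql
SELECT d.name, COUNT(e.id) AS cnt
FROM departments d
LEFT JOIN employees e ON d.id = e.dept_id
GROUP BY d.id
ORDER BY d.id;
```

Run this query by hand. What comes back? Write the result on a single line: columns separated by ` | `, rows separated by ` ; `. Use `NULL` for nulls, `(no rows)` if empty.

Design | 2 ; Finance | 3 ; Sales | 2 ; Engineering | 3 ; Marketing | 3

LEFT JOIN keeps every departments row; unmatched ones get NULL for employees columns.
Group by departments.id and compute COUNT(e.id). COUNT(col) of an all-NULL group is 0.
  1: ids {2, 19} → COUNT(e.id)=2
  2: ids {12, 20, 33} → COUNT(e.id)=3
  3: ids {35, 38} → COUNT(e.id)=2
  4: ids {4, 36, 40} → COUNT(e.id)=3
  5: ids {3, 28, 31} → COUNT(e.id)=3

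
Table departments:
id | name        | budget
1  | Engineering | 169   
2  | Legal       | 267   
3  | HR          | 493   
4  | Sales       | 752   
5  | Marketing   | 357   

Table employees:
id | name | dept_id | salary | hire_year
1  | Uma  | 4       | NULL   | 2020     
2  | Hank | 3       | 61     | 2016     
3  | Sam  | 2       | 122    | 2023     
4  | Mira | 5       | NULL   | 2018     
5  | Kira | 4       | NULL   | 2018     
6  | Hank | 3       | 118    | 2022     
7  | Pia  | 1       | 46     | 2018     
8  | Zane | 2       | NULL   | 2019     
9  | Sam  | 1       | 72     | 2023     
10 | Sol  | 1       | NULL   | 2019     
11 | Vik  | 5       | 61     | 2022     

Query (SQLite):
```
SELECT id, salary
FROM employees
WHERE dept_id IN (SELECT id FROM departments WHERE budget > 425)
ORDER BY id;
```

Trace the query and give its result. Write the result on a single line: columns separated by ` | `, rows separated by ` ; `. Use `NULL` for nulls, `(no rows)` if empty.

Inner query: departments.id where budget > 425.
Outer: keep employees rows whose dept_id is in that set.
Inner query → {3, 4}

1 | NULL ; 2 | 61 ; 5 | NULL ; 6 | 118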